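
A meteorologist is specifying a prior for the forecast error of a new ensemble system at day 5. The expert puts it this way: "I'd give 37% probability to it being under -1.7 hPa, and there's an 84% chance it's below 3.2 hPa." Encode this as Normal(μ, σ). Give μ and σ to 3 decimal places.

The p-quantile of Normal(μ,σ) is μ + z_p·σ, with z_{0.37} = -0.3319 and z_{0.84} = 0.9945.
Eliminate σ: μ = (z₂·x₁ − z₁·x₂)/(z₂ − z₁) = (0.9945·-1.7 − (-0.3319)·3.2)/1.326 = -0.474.
Then σ = (x₂ − x₁)/(z₂ − z₁) = (3.2 − -1.7)/1.326 = 3.694.

μ = -0.474, σ = 3.694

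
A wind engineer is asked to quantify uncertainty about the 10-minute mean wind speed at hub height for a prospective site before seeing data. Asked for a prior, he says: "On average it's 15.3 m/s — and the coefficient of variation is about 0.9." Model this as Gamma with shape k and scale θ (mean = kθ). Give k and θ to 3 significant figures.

k ≈ 1.23, θ ≈ 12.4

For Gamma(k, scale θ): mean = kθ, variance = kθ², so CV = 1/√k.
CV = 0.9, hence k = 1/CV² = 1.23.
Then θ = mean/k = 15.3/1.23 = 12.4.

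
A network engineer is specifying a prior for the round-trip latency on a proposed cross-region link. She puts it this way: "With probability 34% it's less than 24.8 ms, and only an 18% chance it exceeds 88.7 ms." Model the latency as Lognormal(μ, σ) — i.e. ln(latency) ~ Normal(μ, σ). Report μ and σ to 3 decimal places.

μ ≈ 3.607, σ ≈ 0.960

If T ~ Lognormal(μ,σ) then ln T ~ Normal(μ,σ), so the p-quantile of ln T is μ + z_p·σ.
ln(24.8) = 3.211 and ln(88.7) = 4.485; z_{0.34} = -0.4125, z_{0.82} = 0.9154.
σ = (4.485 − 3.211)/(0.9154 − (-0.4125)) = 0.960.
μ = 3.211 − (-0.4125)·0.960 = 3.607.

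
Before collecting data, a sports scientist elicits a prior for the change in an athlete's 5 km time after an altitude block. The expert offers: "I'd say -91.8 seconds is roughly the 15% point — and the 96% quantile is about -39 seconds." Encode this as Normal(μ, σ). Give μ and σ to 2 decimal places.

The p-quantile of Normal(μ,σ) is μ + z_p·σ, with z_{0.15} = -1.036 and z_{0.96} = 1.751.
Eliminate σ: μ = (z₂·x₁ − z₁·x₂)/(z₂ − z₁) = (1.751·-91.8 − (-1.036)·-39)/2.787 = -72.17.
Then σ = (x₂ − x₁)/(z₂ − z₁) = (-39 − -91.8)/2.787 = 18.94.

μ = -72.17, σ = 18.94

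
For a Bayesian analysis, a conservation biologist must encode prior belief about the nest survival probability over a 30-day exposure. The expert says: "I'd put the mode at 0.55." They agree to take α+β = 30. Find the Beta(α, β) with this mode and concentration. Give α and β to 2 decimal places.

α = 16.40, β = 13.60

For α,β > 1 the Beta mode is (α−1)/(α+β−2). With α+β = 30, the mode is (α−1)/28.
Set (α−1)/28 = 0.55 → α = 1 + 0.55·28 = 16.40.
β = 30 − α = 13.60.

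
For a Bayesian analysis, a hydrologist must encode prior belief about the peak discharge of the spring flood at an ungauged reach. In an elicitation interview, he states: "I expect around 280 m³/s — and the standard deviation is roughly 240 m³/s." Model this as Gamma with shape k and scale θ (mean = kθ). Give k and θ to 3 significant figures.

For Gamma(k, scale θ): mean = kθ, variance = kθ², so CV = 1/√k.
CV = SD/mean = 240/280 = 0.8571, hence k = 1/CV² = 1.36.
Then θ = mean/k = 280/1.36 = 206.

k ≈ 1.36, θ ≈ 206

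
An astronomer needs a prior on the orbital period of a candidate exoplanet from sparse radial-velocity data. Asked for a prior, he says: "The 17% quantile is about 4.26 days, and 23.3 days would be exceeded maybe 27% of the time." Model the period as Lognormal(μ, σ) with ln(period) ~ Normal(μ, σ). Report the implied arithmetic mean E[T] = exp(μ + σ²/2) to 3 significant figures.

If T ~ Lognormal(μ,σ) then ln T ~ Normal(μ,σ), so the p-quantile of ln T is μ + z_p·σ.
ln(4.26) = 1.449 and ln(23.3) = 3.148; z_{0.17} = -0.9542, z_{0.73} = 0.6128.
σ = (3.148 − 1.449)/(0.6128 − (-0.9542)) = 1.084.
μ = 1.449 − (-0.9542)·1.084 = 2.484.
E[T] = exp(μ + σ²/2) = exp(2.484 + 0.5879) = 21.6 days.

E[T] ≈ 21.6 days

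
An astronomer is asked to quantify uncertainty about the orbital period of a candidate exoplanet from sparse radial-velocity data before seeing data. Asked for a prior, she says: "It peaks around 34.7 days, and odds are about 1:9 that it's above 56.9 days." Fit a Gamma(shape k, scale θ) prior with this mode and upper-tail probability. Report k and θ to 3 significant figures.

k ≈ 8.71, θ ≈ 4.5

Gamma(k,θ) with k>1 has mode (k−1)θ, so θ = 34.7/(k−1).
Need P(X < 56.9) = 0.9 with θ tied to k this way. Start at k = 2, θ = 34.7: P(X<56.9) ≈ 0.488.
Too low — raise k to concentrate. Iterating converges to k ≈ 8.71.
Then θ = 34.7/(8.71−1) ≈ 4.5.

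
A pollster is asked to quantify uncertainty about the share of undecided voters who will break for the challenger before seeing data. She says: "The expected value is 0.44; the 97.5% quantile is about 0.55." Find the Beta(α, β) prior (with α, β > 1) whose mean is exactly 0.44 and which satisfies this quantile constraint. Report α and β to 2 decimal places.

With mean 0.44 fixed, write α = 0.44s, β = 0.56s where s = α+β.
Need P(θ < 0.55) = 0.975 under Beta(0.44s, 0.56s). Normal approximation: (q−m)/√(m(1−m)/s) ≈ z_{0.975} = 1.96, so s ≈ 0.44·0.56·(1.96)²/(0.55−0.44)² = 78.2.
At s = 78.2: P(θ<0.55) ≈ 0.975. Adjusting to match 0.975 gives s ≈ 78.87.
So α = 0.44·78.87 ≈ 34.70, β = 0.56·78.87 ≈ 44.17.

α ≈ 34.70, β ≈ 44.17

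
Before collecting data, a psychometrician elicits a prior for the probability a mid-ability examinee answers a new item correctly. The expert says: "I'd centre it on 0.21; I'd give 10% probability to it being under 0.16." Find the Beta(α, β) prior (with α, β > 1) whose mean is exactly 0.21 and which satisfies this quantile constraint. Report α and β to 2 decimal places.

α ≈ 21.61, β ≈ 81.30

With mean 0.21 fixed, write α = 0.21s, β = 0.79s where s = α+β.
Need P(θ < 0.16) = 0.1 under Beta(0.21s, 0.79s). Normal approximation: (q−m)/√(m(1−m)/s) ≈ z_{0.1} = -1.28, so s ≈ 0.21·0.79·(-1.28)²/(0.16−0.21)² = 109.0.
At s = 109.0: P(θ<0.16) ≈ 0.093. Adjusting to match 0.1 gives s ≈ 102.91.
So α = 0.21·102.91 ≈ 21.61, β = 0.79·102.91 ≈ 81.30.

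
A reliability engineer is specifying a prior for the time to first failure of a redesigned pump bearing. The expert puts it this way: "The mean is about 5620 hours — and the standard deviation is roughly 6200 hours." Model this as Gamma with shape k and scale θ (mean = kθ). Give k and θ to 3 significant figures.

For Gamma(k, scale θ): mean = kθ, variance = kθ², so CV = 1/√k.
CV = SD/mean = 6200/5620 = 1.103, hence k = 1/CV² = 0.822.
Then θ = mean/k = 5620/0.822 = 6840.

k ≈ 0.822, θ ≈ 6840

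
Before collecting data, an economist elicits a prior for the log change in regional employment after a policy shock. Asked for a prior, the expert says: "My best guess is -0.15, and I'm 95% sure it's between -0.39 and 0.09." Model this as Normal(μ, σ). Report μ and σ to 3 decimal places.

μ = -0.150, σ = 0.122

A symmetric 95% interval runs μ ± z·σ with z = 1.96.
Half-width = 0.24, so σ = 0.24/1.96 = 0.122.
μ is the stated best guess, -0.150.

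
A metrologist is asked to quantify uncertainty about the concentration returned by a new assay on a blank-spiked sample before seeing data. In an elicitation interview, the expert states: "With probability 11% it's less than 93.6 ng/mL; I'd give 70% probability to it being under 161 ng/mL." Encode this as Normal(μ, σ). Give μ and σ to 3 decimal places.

For Normal(μ,σ), the p-quantile is μ + z_p·σ. Here z_{0.11} = -1.227, z_{0.7} = 0.5244.
So 93.6 = μ − 1.227σ and 161 = μ + 0.5244σ.
Subtracting: σ = (161 − 93.6)/(0.5244 − (-1.227)) = 38.494.
Then μ = 93.6 − (-1.227)·38.494 = 140.814.

μ = 140.814, σ = 38.494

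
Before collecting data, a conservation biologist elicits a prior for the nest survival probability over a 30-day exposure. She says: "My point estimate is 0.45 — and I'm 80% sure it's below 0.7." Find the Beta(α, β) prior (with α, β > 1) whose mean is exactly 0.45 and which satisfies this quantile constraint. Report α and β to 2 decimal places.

With mean 0.45 fixed, write α = 0.45s, β = 0.55s where s = α+β.
Need P(θ < 0.7) = 0.8 under Beta(0.45s, 0.55s). Normal approximation: (q−m)/√(m(1−m)/s) ≈ z_{0.8} = 0.842, so s ≈ 0.45·0.55·(0.842)²/(0.7−0.45)² = 2.8.
At s = 2.8: P(θ<0.7) ≈ 0.799. Adjusting to match 0.8 gives s ≈ 2.83.
So α = 0.45·2.83 ≈ 1.27, β = 0.55·2.83 ≈ 1.56.

α ≈ 1.27, β ≈ 1.56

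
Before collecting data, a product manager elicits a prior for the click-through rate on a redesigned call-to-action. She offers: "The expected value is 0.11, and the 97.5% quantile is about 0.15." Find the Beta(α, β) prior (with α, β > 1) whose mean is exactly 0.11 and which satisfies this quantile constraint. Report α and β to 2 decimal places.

With mean 0.11 fixed, write α = 0.11s, β = 0.89s where s = α+β.
Need P(θ < 0.15) = 0.975 under Beta(0.11s, 0.89s). Normal approximation: (q−m)/√(m(1−m)/s) ≈ z_{0.975} = 1.96, so s ≈ 0.11·0.89·(1.96)²/(0.15−0.11)² = 235.0.
At s = 235.0: P(θ<0.15) ≈ 0.967. Adjusting to match 0.975 gives s ≈ 268.49.
So α = 0.11·268.49 ≈ 29.53, β = 0.89·268.49 ≈ 238.95.

α ≈ 29.53, β ≈ 238.95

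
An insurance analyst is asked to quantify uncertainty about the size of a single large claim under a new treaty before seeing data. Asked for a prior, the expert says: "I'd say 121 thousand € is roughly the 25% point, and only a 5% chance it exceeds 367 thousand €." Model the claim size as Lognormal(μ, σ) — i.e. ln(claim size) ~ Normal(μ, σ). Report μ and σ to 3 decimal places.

If T ~ Lognormal(μ,σ) then ln T ~ Normal(μ,σ), so the p-quantile of ln T is μ + z_p·σ.
ln(121) = 4.796 and ln(367) = 5.905; z_{0.25} = -0.6745, z_{0.95} = 1.645.
σ = (5.905 − 4.796)/(1.645 − (-0.6745)) = 0.478.
μ = 4.796 − (-0.6745)·0.478 = 5.118.

μ ≈ 5.118, σ ≈ 0.478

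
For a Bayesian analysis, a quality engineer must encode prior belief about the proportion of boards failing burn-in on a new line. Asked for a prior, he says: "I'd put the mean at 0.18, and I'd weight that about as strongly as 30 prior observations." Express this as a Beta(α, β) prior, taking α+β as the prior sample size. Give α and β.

α = 5.4, β = 24.6

Under the effective-sample-size interpretation, Beta(α, β) has prior mean α/(α+β) and prior sample size α+β.
So α+β = 30 and α/(α+β) = 0.18, giving α = 0.18·30 = 5.4 and β = 30 − 5.4 = 24.6.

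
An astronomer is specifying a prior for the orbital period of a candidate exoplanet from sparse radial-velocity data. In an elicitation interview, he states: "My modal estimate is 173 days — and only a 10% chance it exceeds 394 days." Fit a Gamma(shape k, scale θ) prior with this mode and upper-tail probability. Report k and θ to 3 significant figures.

Gamma(k,θ) with k>1 has mode (k−1)θ, so θ = 173/(k−1).
Need P(X < 394) = 0.9 with θ tied to k this way. Start at k = 2, θ = 173: P(X<394) ≈ 0.664.
Too low — raise k to concentrate. Iterating converges to k ≈ 3.84.
Then θ = 173/(3.84−1) ≈ 60.9.

k ≈ 3.84, θ ≈ 60.9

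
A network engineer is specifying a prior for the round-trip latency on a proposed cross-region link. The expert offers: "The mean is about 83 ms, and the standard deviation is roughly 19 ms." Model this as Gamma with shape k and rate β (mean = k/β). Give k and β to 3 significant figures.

k ≈ 19.1, β ≈ 0.23

For Gamma(k, rate β): mean = k/β, variance = k/β², so CV = 1/√k.
CV = SD/mean = 19/83 = 0.2289, hence k = 1/CV² = 19.1.
Then β = k/mean = 19.1/83 = 0.23.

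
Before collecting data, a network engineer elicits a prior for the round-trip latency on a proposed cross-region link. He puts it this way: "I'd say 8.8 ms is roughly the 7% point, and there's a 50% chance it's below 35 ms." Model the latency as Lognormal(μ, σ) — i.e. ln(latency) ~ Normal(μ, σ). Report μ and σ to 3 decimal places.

μ ≈ 3.555, σ ≈ 0.935

If T ~ Lognormal(μ,σ) then ln T ~ Normal(μ,σ), so the p-quantile of ln T is μ + z_p·σ.
ln(8.8) = 2.175 and ln(35) = 3.555; z_{0.07} = -1.476, z_{0.5} = 0.
σ = (3.555 − 2.175)/(0 − (-1.476)) = 0.935.
μ = 2.175 − (-1.476)·0.935 = 3.555.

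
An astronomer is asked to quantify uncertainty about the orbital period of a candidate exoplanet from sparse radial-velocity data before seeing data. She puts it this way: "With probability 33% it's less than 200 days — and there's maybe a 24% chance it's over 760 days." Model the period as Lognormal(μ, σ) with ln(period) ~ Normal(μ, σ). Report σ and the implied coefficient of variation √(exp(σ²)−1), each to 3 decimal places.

σ ≈ 1.165, CV ≈ 1.698

If T ~ Lognormal(μ,σ) then ln T ~ Normal(μ,σ), so the p-quantile of ln T is μ + z_p·σ.
ln(200) = 5.298 and ln(760) = 6.633; z_{0.33} = -0.4399, z_{0.76} = 0.7063.
σ = (6.633 − 5.298)/(0.7063 − (-0.4399)) = 1.165.
μ = 5.298 − (-0.4399)·1.165 = 5.811.
CV = √(exp(σ²)−1) = √(exp(1.3565)−1) = 1.698.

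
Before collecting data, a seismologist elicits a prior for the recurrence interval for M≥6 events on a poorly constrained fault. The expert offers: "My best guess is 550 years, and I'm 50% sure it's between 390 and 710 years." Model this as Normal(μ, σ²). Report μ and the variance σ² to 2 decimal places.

A symmetric 50% interval runs μ ± z·σ with z = 0.6745.
Half-width = 160, so σ = 160/0.6745 = 237.216 and σ² = 56271.60.
μ is the stated best guess, 550.00.

μ = 550.00, σ² = 56271.60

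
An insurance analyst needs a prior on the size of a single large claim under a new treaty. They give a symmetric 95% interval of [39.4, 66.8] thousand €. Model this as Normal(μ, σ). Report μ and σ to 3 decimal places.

μ = 53.100, σ = 6.990

A symmetric 95% interval runs μ ± z·σ with z = 1.96.
Half-width = 13.7, so σ = 13.7/1.96 = 6.990.
μ is the interval midpoint, 53.100.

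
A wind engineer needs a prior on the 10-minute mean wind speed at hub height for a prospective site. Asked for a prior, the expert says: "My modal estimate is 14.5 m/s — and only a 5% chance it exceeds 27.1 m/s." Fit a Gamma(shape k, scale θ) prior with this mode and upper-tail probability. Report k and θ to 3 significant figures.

Gamma(k,θ) with k>1 has mode (k−1)θ, so θ = 14.5/(k−1).
Need P(X < 27.1) = 0.95 with θ tied to k this way. Start at k = 2, θ = 14.5: P(X<27.1) ≈ 0.557.
Too low — raise k to concentrate. Iterating converges to k ≈ 8.11.
Then θ = 14.5/(8.11−1) ≈ 2.04.

k ≈ 8.11, θ ≈ 2.04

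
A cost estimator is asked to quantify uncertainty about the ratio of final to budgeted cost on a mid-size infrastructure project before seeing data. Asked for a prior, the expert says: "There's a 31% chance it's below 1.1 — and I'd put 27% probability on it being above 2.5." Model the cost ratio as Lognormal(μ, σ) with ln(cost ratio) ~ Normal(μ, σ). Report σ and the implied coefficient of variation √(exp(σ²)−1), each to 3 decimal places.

If T ~ Lognormal(μ,σ) then ln T ~ Normal(μ,σ), so the p-quantile of ln T is μ + z_p·σ.
ln(1.1) = 0.09531 and ln(2.5) = 0.9163; z_{0.31} = -0.4959, z_{0.73} = 0.6128.
σ = (0.9163 − 0.09531)/(0.6128 − (-0.4959)) = 0.741.
μ = 0.09531 − (-0.4959)·0.741 = 0.462.
CV = √(exp(σ²)−1) = √(exp(0.5484)−1) = 0.855.

σ ≈ 0.741, CV ≈ 0.855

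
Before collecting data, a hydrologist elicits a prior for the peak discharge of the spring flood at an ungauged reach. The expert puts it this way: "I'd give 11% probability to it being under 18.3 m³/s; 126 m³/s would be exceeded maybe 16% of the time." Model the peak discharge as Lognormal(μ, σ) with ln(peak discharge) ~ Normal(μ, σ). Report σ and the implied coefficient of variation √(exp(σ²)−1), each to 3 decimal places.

σ ≈ 0.869, CV ≈ 1.062

If T ~ Lognormal(μ,σ) then ln T ~ Normal(μ,σ), so the p-quantile of ln T is μ + z_p·σ.
ln(18.3) = 2.907 and ln(126) = 4.836; z_{0.11} = -1.227, z_{0.84} = 0.9945.
σ = (4.836 − 2.907)/(0.9945 − (-1.227)) = 0.869.
μ = 2.907 − (-1.227)·0.869 = 3.972.
CV = √(exp(σ²)−1) = √(exp(0.7546)−1) = 1.062.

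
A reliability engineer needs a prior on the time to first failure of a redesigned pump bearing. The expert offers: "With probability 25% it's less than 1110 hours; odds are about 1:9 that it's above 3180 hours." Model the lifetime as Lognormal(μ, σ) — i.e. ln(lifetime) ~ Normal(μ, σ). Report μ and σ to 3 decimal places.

μ ≈ 7.375, σ ≈ 0.538

If T ~ Lognormal(μ,σ) then ln T ~ Normal(μ,σ), so the p-quantile of ln T is μ + z_p·σ.
ln(1110) = 7.012 and ln(3180) = 8.065; z_{0.25} = -0.6745, z_{0.9} = 1.282.
σ = (8.065 − 7.012)/(1.282 − (-0.6745)) = 0.538.
μ = 7.012 − (-0.6745)·0.538 = 7.375.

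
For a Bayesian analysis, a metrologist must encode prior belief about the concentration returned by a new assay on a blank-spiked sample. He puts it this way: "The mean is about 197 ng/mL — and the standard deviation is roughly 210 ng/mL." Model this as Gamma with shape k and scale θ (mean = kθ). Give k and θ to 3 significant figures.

For Gamma(k, scale θ): mean = kθ, variance = kθ², so CV = 1/√k.
CV = SD/mean = 210/197 = 1.066, hence k = 1/CV² = 0.88.
Then θ = mean/k = 197/0.88 = 224.

k ≈ 0.88, θ ≈ 224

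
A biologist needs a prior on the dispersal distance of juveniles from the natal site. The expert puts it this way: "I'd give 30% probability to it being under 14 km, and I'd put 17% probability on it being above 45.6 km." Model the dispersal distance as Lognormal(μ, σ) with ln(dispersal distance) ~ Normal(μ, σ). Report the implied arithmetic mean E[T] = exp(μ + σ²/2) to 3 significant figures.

E[T] ≈ 29.3 km

If T ~ Lognormal(μ,σ) then ln T ~ Normal(μ,σ), so the p-quantile of ln T is μ + z_p·σ.
ln(14) = 2.639 and ln(45.6) = 3.82; z_{0.3} = -0.5244, z_{0.83} = 0.9542.
σ = (3.82 − 2.639)/(0.9542 − (-0.5244)) = 0.799.
μ = 2.639 − (-0.5244)·0.799 = 3.058.
E[T] = exp(μ + σ²/2) = exp(3.058 + 0.3189) = 29.3 km.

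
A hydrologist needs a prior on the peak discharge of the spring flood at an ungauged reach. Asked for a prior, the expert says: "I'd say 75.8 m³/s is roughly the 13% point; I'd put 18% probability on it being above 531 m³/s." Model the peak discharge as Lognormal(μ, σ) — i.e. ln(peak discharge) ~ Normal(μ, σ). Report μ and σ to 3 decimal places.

μ ≈ 5.402, σ ≈ 0.953

If T ~ Lognormal(μ,σ) then ln T ~ Normal(μ,σ), so the p-quantile of ln T is μ + z_p·σ.
ln(75.8) = 4.328 and ln(531) = 6.275; z_{0.13} = -1.126, z_{0.82} = 0.9154.
σ = (6.275 − 4.328)/(0.9154 − (-1.126)) = 0.953.
μ = 4.328 − (-1.126)·0.953 = 5.402.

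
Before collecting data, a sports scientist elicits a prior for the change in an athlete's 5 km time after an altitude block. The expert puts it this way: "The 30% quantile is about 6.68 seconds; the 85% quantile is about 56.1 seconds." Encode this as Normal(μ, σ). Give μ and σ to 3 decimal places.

For Normal(μ,σ), the p-quantile is μ + z_p·σ. Here z_{0.3} = -0.5244, z_{0.85} = 1.036.
So 6.68 = μ − 0.5244σ and 56.1 = μ + 1.036σ.
Subtracting: σ = (56.1 − 6.68)/(1.036 − (-0.5244)) = 31.663.
Then μ = 6.68 − (-0.5244)·31.663 = 23.284.

μ = 23.284, σ = 31.663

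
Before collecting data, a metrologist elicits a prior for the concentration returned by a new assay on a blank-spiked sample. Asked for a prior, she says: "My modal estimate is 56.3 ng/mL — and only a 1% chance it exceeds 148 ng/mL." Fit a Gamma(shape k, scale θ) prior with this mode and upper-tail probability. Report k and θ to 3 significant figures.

k ≈ 5.97, θ ≈ 11.3

Gamma(k,θ) with k>1 has mode (k−1)θ, so θ = 56.3/(k−1).
Need P(X < 148) = 0.99 with θ tied to k this way. Start at k = 2, θ = 56.3: P(X<148) ≈ 0.738.
Too low — raise k to concentrate. Iterating converges to k ≈ 5.97.
Then θ = 56.3/(5.97−1) ≈ 11.3.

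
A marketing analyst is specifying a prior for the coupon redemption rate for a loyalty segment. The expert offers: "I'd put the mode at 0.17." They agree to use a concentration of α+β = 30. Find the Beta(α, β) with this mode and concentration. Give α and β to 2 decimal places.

α = 5.76, β = 24.24

For α,β > 1 the Beta mode is (α−1)/(α+β−2). With α+β = 30, the mode is (α−1)/28.
Set (α−1)/28 = 0.17 → α = 1 + 0.17·28 = 5.76.
β = 30 − α = 24.24.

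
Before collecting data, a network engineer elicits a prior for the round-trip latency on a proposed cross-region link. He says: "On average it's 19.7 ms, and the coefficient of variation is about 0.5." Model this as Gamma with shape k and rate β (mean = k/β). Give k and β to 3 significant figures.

For Gamma(k, rate β): mean = k/β, variance = k/β², so CV = 1/√k.
CV = 0.5, hence k = 1/CV² = 4.
Then β = k/mean = 4/19.7 = 0.203.

k ≈ 4, β ≈ 0.203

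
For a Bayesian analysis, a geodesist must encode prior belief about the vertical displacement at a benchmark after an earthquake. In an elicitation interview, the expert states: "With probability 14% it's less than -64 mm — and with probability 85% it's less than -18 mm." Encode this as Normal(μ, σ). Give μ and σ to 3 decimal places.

μ = -40.523, σ = 21.731

The p-quantile of Normal(μ,σ) is μ + z_p·σ, with z_{0.14} = -1.08 and z_{0.85} = 1.036.
Eliminate σ: μ = (z₂·x₁ − z₁·x₂)/(z₂ − z₁) = (1.036·-64 − (-1.08)·-18)/2.117 = -40.523.
Then σ = (x₂ − x₁)/(z₂ − z₁) = (-18 − -64)/2.117 = 21.731.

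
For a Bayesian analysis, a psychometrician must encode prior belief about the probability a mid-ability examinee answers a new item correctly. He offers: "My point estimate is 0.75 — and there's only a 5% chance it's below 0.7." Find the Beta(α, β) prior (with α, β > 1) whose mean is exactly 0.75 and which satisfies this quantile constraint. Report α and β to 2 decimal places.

α ≈ 159.78, β ≈ 53.26

With mean 0.75 fixed, write α = 0.75s, β = 0.25s where s = α+β.
Need P(θ < 0.7) = 0.05 under Beta(0.75s, 0.25s). Normal approximation: (q−m)/√(m(1−m)/s) ≈ z_{0.05} = -1.64, so s ≈ 0.75·0.25·(-1.64)²/(0.7−0.75)² = 202.9.
At s = 202.9: P(θ<0.7) ≈ 0.054. Adjusting to match 0.05 gives s ≈ 213.04.
So α = 0.75·213.04 ≈ 159.78, β = 0.25·213.04 ≈ 53.26.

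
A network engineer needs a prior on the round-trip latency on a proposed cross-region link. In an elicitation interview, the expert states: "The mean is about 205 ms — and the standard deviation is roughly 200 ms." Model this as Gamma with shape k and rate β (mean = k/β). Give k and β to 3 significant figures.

For Gamma(k, rate β): mean = k/β, variance = k/β², so CV = 1/√k.
CV = SD/mean = 200/205 = 0.9756, hence k = 1/CV² = 1.05.
Then β = k/mean = 1.05/205 = 0.00513.

k ≈ 1.05, β ≈ 0.00513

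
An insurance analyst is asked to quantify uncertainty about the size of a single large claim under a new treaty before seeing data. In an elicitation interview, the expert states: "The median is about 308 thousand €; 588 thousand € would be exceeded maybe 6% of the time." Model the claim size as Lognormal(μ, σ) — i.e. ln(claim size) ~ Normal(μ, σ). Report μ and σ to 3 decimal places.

If T ~ Lognormal(μ,σ) then ln T ~ Normal(μ,σ), so the p-quantile of ln T is μ + z_p·σ.
ln(308) = 5.73 and ln(588) = 6.377; z_{0.5} = 0, z_{0.94} = 1.555.
σ = (6.377 − 5.73)/(1.555 − (0)) = 0.416.
μ = 5.73 − (0)·0.416 = 5.730.

μ ≈ 5.730, σ ≈ 0.416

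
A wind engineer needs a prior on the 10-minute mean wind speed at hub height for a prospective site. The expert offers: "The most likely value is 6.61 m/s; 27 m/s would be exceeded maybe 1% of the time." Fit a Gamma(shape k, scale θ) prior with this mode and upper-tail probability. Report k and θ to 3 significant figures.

k ≈ 3.1, θ ≈ 3.15

Gamma(k,θ) with k>1 has mode (k−1)θ, so θ = 6.61/(k−1).
Need P(X < 27) = 0.99 with θ tied to k this way. Start at k = 2, θ = 6.61: P(X<27) ≈ 0.914.
Too low — raise k to concentrate. Iterating converges to k ≈ 3.1.
Then θ = 6.61/(3.1−1) ≈ 3.15.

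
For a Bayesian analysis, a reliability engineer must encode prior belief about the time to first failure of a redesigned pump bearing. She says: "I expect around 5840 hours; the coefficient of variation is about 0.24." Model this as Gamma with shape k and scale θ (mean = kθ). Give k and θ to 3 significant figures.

For Gamma(k, scale θ): mean = kθ, variance = kθ², so CV = 1/√k.
CV = 0.24, hence k = 1/CV² = 17.4.
Then θ = mean/k = 5840/17.4 = 336.

k ≈ 17.4, θ ≈ 336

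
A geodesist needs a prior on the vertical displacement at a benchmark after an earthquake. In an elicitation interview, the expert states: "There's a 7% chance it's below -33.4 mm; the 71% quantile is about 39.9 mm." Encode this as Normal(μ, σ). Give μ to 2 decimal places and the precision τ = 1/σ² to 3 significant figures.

μ = 19.91, τ = 0.000766

For Normal(μ,σ), the p-quantile is μ + z_p·σ. Here z_{0.07} = -1.476, z_{0.71} = 0.5534.
So -33.4 = μ − 1.476σ and 39.9 = μ + 0.5534σ.
Subtracting: σ = (39.9 − -33.4)/(0.5534 − (-1.476)) = 36.12.
Then μ = -33.4 − (-1.476)·36.12 = 19.91.
Precision τ = 1/σ² = 1/36.12² = 0.000766.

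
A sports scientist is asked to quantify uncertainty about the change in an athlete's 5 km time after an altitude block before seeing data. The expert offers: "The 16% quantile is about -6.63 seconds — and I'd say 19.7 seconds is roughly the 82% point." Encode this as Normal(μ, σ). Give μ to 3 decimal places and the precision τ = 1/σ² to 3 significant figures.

The p-quantile of Normal(μ,σ) is μ + z_p·σ, with z_{0.16} = -0.9945 and z_{0.82} = 0.9154.
Eliminate σ: μ = (z₂·x₁ − z₁·x₂)/(z₂ − z₁) = (0.9154·-6.63 − (-0.9945)·19.7)/1.91 = 7.080.
Then σ = (x₂ − x₁)/(z₂ − z₁) = (19.7 − -6.63)/1.91 = 13.787.
Precision τ = 1/σ² = 1/13.79² = 0.00526.

μ = 7.080, τ = 0.00526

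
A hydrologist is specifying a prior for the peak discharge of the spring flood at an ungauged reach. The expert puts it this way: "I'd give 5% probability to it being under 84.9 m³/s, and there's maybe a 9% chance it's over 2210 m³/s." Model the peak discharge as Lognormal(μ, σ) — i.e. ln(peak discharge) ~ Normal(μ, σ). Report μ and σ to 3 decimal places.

If T ~ Lognormal(μ,σ) then ln T ~ Normal(μ,σ), so the p-quantile of ln T is μ + z_p·σ.
ln(84.9) = 4.441 and ln(2210) = 7.701; z_{0.05} = -1.645, z_{0.91} = 1.341.
σ = (7.701 − 4.441)/(1.341 − (-1.645)) = 1.092.
μ = 4.441 − (-1.645)·1.092 = 6.237.

μ ≈ 6.237, σ ≈ 1.092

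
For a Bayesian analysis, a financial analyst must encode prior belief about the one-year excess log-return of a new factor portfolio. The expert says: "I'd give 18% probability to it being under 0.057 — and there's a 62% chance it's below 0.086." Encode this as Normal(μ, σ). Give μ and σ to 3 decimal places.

μ = 0.079, σ = 0.024

For Normal(μ,σ), the p-quantile is μ + z_p·σ. Here z_{0.18} = -0.9154, z_{0.62} = 0.3055.
So 0.057 = μ − 0.9154σ and 0.086 = μ + 0.3055σ.
Subtracting: σ = (0.086 − 0.057)/(0.3055 − (-0.9154)) = 0.024.
Then μ = 0.057 − (-0.9154)·0.024 = 0.079.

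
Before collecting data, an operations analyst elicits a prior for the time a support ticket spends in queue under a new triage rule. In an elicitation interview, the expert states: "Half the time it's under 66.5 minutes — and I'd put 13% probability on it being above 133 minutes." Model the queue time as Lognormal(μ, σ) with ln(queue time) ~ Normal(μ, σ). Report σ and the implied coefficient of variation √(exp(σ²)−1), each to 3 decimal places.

σ ≈ 0.615, CV ≈ 0.678

If T ~ Lognormal(μ,σ) then ln T ~ Normal(μ,σ), so the p-quantile of ln T is μ + z_p·σ.
ln(66.5) = 4.197 and ln(133) = 4.89; z_{0.5} = 0, z_{0.87} = 1.126.
σ = (4.89 − 4.197)/(1.126 − (0)) = 0.615.
μ = 4.197 − (0)·0.615 = 4.197.
CV = √(exp(σ²)−1) = √(exp(0.3787)−1) = 0.678.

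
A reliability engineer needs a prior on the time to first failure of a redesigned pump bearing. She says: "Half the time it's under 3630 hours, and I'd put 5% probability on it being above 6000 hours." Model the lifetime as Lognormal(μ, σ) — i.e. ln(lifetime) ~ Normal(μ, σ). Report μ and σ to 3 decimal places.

μ ≈ 8.197, σ ≈ 0.306

If T ~ Lognormal(μ,σ) then ln T ~ Normal(μ,σ), so the p-quantile of ln T is μ + z_p·σ.
ln(3630) = 8.197 and ln(6000) = 8.7; z_{0.5} = 0, z_{0.95} = 1.645.
σ = (8.7 − 8.197)/(1.645 − (0)) = 0.306.
μ = 8.197 − (0)·0.306 = 8.197.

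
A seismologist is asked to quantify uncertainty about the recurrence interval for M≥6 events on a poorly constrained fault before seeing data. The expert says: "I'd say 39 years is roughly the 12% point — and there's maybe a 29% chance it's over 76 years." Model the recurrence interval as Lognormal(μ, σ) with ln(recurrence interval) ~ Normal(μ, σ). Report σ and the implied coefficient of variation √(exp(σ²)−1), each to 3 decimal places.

If T ~ Lognormal(μ,σ) then ln T ~ Normal(μ,σ), so the p-quantile of ln T is μ + z_p·σ.
ln(39) = 3.664 and ln(76) = 4.331; z_{0.12} = -1.175, z_{0.71} = 0.5534.
σ = (4.331 − 3.664)/(0.5534 − (-1.175)) = 0.386.
μ = 3.664 − (-1.175)·0.386 = 4.117.
CV = √(exp(σ²)−1) = √(exp(0.1490)−1) = 0.401.

σ ≈ 0.386, CV ≈ 0.401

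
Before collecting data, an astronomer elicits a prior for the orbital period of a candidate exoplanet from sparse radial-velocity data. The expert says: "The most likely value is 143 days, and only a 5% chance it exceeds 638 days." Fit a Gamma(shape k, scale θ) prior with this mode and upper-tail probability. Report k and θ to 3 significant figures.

k ≈ 2.1, θ ≈ 130

Gamma(k,θ) with k>1 has mode (k−1)θ, so θ = 143/(k−1).
Need P(X < 638) = 0.95 with θ tied to k this way. Start at k = 2, θ = 143: P(X<638) ≈ 0.937.
Too low — raise k to concentrate. Iterating converges to k ≈ 2.1.
Then θ = 143/(2.1−1) ≈ 130.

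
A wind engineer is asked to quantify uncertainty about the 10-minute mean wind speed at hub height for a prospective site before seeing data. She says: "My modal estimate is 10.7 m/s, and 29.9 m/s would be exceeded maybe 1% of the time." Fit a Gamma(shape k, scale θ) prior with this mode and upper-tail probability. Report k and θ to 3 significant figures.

Gamma(k,θ) with k>1 has mode (k−1)θ, so θ = 10.7/(k−1).
Need P(X < 29.9) = 0.99 with θ tied to k this way. Start at k = 2, θ = 10.7: P(X<29.9) ≈ 0.768.
Too low — raise k to concentrate. Iterating converges to k ≈ 5.34.
Then θ = 10.7/(5.34−1) ≈ 2.47.

k ≈ 5.34, θ ≈ 2.47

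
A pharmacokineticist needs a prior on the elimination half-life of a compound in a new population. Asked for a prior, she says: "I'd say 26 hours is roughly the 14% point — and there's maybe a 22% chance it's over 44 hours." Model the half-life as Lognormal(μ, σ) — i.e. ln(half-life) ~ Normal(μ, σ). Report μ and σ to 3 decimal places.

If T ~ Lognormal(μ,σ) then ln T ~ Normal(μ,σ), so the p-quantile of ln T is μ + z_p·σ.
ln(26) = 3.258 and ln(44) = 3.784; z_{0.14} = -1.08, z_{0.78} = 0.7722.
σ = (3.784 − 3.258)/(0.7722 − (-1.08)) = 0.284.
μ = 3.258 − (-1.08)·0.284 = 3.565.

μ ≈ 3.565, σ ≈ 0.284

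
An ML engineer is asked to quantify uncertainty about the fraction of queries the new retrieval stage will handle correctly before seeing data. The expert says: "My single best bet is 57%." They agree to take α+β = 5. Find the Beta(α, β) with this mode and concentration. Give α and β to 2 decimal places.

α = 2.71, β = 2.29

For α,β > 1 the Beta mode is (α−1)/(α+β−2). With α+β = 5, the mode is (α−1)/3.
Set (α−1)/3 = 0.57 → α = 1 + 0.57·3 = 2.71.
β = 5 − α = 2.29.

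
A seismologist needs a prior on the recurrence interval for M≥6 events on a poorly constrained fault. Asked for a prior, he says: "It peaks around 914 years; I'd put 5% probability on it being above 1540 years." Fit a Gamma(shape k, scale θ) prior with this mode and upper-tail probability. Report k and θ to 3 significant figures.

Gamma(k,θ) with k>1 has mode (k−1)θ, so θ = 914/(k−1).
Need P(X < 1540) = 0.95 with θ tied to k this way. Start at k = 2, θ = 914: P(X<1540) ≈ 0.502.
Too low — raise k to concentrate. Iterating converges to k ≈ 11.3.
Then θ = 914/(11.3−1) ≈ 89.1.

k ≈ 11.3, θ ≈ 89.1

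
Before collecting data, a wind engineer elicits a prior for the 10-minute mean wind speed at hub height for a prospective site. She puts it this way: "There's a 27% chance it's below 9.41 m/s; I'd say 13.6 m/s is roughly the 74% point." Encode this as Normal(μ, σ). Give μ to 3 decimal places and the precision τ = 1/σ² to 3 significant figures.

μ = 11.454, τ = 0.0899

The p-quantile of Normal(μ,σ) is μ + z_p·σ, with z_{0.27} = -0.6128 and z_{0.74} = 0.6433.
Eliminate σ: μ = (z₂·x₁ − z₁·x₂)/(z₂ − z₁) = (0.6433·9.41 − (-0.6128)·13.6)/1.256 = 11.454.
Then σ = (x₂ − x₁)/(z₂ − z₁) = (13.6 − 9.41)/1.256 = 3.336.
Precision τ = 1/σ² = 1/3.336² = 0.0899.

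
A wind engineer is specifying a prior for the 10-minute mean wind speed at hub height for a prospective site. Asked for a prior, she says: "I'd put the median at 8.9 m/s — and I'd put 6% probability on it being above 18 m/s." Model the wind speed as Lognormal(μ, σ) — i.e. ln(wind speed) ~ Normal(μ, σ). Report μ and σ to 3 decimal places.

μ ≈ 2.186, σ ≈ 0.453

If T ~ Lognormal(μ,σ) then ln T ~ Normal(μ,σ), so the p-quantile of ln T is μ + z_p·σ.
ln(8.9) = 2.186 and ln(18) = 2.89; z_{0.5} = 0, z_{0.94} = 1.555.
σ = (2.89 − 2.186)/(1.555 − (0)) = 0.453.
μ = 2.186 − (0)·0.453 = 2.186.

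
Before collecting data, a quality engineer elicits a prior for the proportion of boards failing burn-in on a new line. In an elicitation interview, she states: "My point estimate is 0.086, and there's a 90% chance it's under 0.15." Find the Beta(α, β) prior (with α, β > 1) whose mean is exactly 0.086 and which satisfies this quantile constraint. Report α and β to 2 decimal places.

α ≈ 2.96, β ≈ 31.42

With mean 0.086 fixed, write α = 0.086s, β = 0.914s where s = α+β.
Need P(θ < 0.15) = 0.9 under Beta(0.086s, 0.914s). Normal approximation: (q−m)/√(m(1−m)/s) ≈ z_{0.9} = 1.28, so s ≈ 0.086·0.914·(1.28)²/(0.15−0.086)² = 31.5.
At s = 31.5: P(θ<0.15) ≈ 0.893. Adjusting to match 0.9 gives s ≈ 34.38.
So α = 0.086·34.38 ≈ 2.96, β = 0.914·34.38 ≈ 31.42.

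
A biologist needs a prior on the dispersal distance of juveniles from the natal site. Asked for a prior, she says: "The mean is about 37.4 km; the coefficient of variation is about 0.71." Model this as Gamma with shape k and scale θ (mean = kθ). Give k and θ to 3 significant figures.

k ≈ 1.98, θ ≈ 18.9

For Gamma(k, scale θ): mean = kθ, variance = kθ², so CV = 1/√k.
CV = 0.71, hence k = 1/CV² = 1.98.
Then θ = mean/k = 37.4/1.98 = 18.9.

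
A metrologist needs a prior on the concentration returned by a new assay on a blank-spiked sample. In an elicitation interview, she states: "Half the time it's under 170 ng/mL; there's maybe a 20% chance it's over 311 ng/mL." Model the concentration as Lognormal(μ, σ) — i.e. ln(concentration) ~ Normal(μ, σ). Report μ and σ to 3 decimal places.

μ ≈ 5.136, σ ≈ 0.718

If T ~ Lognormal(μ,σ) then ln T ~ Normal(μ,σ), so the p-quantile of ln T is μ + z_p·σ.
ln(170) = 5.136 and ln(311) = 5.74; z_{0.5} = 0, z_{0.8} = 0.8416.
σ = (5.74 − 5.136)/(0.8416 − (0)) = 0.718.
μ = 5.136 − (0)·0.718 = 5.136.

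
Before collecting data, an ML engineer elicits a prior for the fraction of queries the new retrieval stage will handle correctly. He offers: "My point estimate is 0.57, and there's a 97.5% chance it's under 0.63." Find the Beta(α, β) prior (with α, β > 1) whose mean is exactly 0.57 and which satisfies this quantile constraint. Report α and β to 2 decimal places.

With mean 0.57 fixed, write α = 0.57s, β = 0.43s where s = α+β.
Need P(θ < 0.63) = 0.975 under Beta(0.57s, 0.43s). Normal approximation: (q−m)/√(m(1−m)/s) ≈ z_{0.975} = 1.96, so s ≈ 0.57·0.43·(1.96)²/(0.63−0.57)² = 261.5.
At s = 261.5: P(θ<0.63) ≈ 0.976. Adjusting to match 0.975 gives s ≈ 255.63.
So α = 0.57·255.63 ≈ 145.71, β = 0.43·255.63 ≈ 109.92.

α ≈ 145.71, β ≈ 109.92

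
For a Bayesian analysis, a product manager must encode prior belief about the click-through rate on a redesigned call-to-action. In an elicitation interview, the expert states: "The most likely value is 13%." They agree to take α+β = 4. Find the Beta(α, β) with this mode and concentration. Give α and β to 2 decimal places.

α = 1.26, β = 2.74

For α,β > 1 the Beta mode is (α−1)/(α+β−2). With α+β = 4, the mode is (α−1)/2.
Set (α−1)/2 = 0.13 → α = 1 + 0.13·2 = 1.26.
β = 4 − α = 2.74.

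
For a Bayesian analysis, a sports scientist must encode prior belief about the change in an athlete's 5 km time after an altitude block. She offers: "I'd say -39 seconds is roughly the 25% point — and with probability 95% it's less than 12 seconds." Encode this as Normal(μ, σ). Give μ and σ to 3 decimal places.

μ = -24.169, σ = 21.989

The p-quantile of Normal(μ,σ) is μ + z_p·σ, with z_{0.25} = -0.6745 and z_{0.95} = 1.645.
Eliminate σ: μ = (z₂·x₁ − z₁·x₂)/(z₂ − z₁) = (1.645·-39 − (-0.6745)·12)/2.319 = -24.169.
Then σ = (x₂ − x₁)/(z₂ − z₁) = (12 − -39)/2.319 = 21.989.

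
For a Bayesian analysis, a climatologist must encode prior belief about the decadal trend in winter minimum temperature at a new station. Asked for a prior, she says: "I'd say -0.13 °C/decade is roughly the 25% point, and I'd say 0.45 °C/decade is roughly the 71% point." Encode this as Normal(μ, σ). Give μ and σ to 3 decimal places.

μ = 0.189, σ = 0.472

For Normal(μ,σ), the p-quantile is μ + z_p·σ. Here z_{0.25} = -0.6745, z_{0.71} = 0.5534.
So -0.13 = μ − 0.6745σ and 0.45 = μ + 0.5534σ.
Subtracting: σ = (0.45 − -0.13)/(0.5534 − (-0.6745)) = 0.472.
Then μ = -0.13 − (-0.6745)·0.472 = 0.189.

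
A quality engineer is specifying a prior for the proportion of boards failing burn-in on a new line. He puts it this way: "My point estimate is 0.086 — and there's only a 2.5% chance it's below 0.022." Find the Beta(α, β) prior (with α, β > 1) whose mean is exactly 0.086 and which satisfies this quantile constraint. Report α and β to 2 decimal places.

α ≈ 3.54, β ≈ 37.67

With mean 0.086 fixed, write α = 0.086s, β = 0.914s where s = α+β.
Need P(θ < 0.022) = 0.025 under Beta(0.086s, 0.914s). Normal approximation: (q−m)/√(m(1−m)/s) ≈ z_{0.025} = -1.96, so s ≈ 0.086·0.914·(-1.96)²/(0.022−0.086)² = 73.7.
At s = 73.7: P(θ<0.022) ≈ 0.003. Adjusting to match 0.025 gives s ≈ 41.21.
So α = 0.086·41.21 ≈ 3.54, β = 0.914·41.21 ≈ 37.67.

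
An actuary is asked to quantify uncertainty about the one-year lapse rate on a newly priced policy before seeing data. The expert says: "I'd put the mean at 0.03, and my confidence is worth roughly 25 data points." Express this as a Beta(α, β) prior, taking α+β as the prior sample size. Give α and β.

Under the effective-sample-size interpretation, Beta(α, β) has prior mean α/(α+β) and prior sample size α+β.
So α+β = 25 and α/(α+β) = 0.03, giving α = 0.03·25 = 0.75 and β = 25 − 0.75 = 24.25.

α = 0.75, β = 24.25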